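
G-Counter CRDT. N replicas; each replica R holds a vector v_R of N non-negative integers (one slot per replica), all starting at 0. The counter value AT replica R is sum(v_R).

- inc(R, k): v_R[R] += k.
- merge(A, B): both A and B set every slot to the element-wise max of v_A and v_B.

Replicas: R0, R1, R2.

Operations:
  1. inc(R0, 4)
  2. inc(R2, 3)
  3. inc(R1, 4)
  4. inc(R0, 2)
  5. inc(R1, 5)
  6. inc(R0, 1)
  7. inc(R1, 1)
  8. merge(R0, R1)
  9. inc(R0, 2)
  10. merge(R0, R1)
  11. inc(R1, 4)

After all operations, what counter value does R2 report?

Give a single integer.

Answer: 3

Derivation:
Op 1: inc R0 by 4 -> R0=(4,0,0) value=4
Op 2: inc R2 by 3 -> R2=(0,0,3) value=3
Op 3: inc R1 by 4 -> R1=(0,4,0) value=4
Op 4: inc R0 by 2 -> R0=(6,0,0) value=6
Op 5: inc R1 by 5 -> R1=(0,9,0) value=9
Op 6: inc R0 by 1 -> R0=(7,0,0) value=7
Op 7: inc R1 by 1 -> R1=(0,10,0) value=10
Op 8: merge R0<->R1 -> R0=(7,10,0) R1=(7,10,0)
Op 9: inc R0 by 2 -> R0=(9,10,0) value=19
Op 10: merge R0<->R1 -> R0=(9,10,0) R1=(9,10,0)
Op 11: inc R1 by 4 -> R1=(9,14,0) value=23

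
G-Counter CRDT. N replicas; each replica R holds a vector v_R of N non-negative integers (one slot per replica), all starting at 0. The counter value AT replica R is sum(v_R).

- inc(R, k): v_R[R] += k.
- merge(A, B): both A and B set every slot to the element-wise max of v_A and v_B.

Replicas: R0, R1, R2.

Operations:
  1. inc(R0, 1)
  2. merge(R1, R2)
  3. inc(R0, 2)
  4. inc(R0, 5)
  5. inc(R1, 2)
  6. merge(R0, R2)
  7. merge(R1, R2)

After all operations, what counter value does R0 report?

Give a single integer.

Op 1: inc R0 by 1 -> R0=(1,0,0) value=1
Op 2: merge R1<->R2 -> R1=(0,0,0) R2=(0,0,0)
Op 3: inc R0 by 2 -> R0=(3,0,0) value=3
Op 4: inc R0 by 5 -> R0=(8,0,0) value=8
Op 5: inc R1 by 2 -> R1=(0,2,0) value=2
Op 6: merge R0<->R2 -> R0=(8,0,0) R2=(8,0,0)
Op 7: merge R1<->R2 -> R1=(8,2,0) R2=(8,2,0)

Answer: 8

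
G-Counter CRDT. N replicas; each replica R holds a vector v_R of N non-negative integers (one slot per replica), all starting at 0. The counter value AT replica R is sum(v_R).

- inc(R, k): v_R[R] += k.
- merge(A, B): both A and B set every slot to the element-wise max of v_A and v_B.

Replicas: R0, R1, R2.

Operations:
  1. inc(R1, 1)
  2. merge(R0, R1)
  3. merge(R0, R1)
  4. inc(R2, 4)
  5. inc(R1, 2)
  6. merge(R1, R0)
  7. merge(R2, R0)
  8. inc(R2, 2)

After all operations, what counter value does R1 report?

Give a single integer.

Answer: 3

Derivation:
Op 1: inc R1 by 1 -> R1=(0,1,0) value=1
Op 2: merge R0<->R1 -> R0=(0,1,0) R1=(0,1,0)
Op 3: merge R0<->R1 -> R0=(0,1,0) R1=(0,1,0)
Op 4: inc R2 by 4 -> R2=(0,0,4) value=4
Op 5: inc R1 by 2 -> R1=(0,3,0) value=3
Op 6: merge R1<->R0 -> R1=(0,3,0) R0=(0,3,0)
Op 7: merge R2<->R0 -> R2=(0,3,4) R0=(0,3,4)
Op 8: inc R2 by 2 -> R2=(0,3,6) value=9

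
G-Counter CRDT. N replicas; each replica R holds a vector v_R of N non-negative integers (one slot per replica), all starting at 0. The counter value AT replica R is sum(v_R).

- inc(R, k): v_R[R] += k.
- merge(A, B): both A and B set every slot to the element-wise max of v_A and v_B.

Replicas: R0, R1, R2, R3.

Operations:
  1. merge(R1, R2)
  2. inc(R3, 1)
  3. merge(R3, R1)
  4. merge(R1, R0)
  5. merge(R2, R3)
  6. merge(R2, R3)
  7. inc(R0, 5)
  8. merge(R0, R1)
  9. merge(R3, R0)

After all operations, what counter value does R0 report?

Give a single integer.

Answer: 6

Derivation:
Op 1: merge R1<->R2 -> R1=(0,0,0,0) R2=(0,0,0,0)
Op 2: inc R3 by 1 -> R3=(0,0,0,1) value=1
Op 3: merge R3<->R1 -> R3=(0,0,0,1) R1=(0,0,0,1)
Op 4: merge R1<->R0 -> R1=(0,0,0,1) R0=(0,0,0,1)
Op 5: merge R2<->R3 -> R2=(0,0,0,1) R3=(0,0,0,1)
Op 6: merge R2<->R3 -> R2=(0,0,0,1) R3=(0,0,0,1)
Op 7: inc R0 by 5 -> R0=(5,0,0,1) value=6
Op 8: merge R0<->R1 -> R0=(5,0,0,1) R1=(5,0,0,1)
Op 9: merge R3<->R0 -> R3=(5,0,0,1) R0=(5,0,0,1)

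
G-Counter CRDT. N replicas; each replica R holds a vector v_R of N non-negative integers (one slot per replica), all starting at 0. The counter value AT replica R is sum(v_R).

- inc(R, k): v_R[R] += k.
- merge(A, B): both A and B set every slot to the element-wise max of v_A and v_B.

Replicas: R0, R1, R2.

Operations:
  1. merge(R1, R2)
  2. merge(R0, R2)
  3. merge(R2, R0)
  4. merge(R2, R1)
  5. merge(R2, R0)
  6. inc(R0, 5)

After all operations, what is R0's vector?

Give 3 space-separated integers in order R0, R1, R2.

Answer: 5 0 0

Derivation:
Op 1: merge R1<->R2 -> R1=(0,0,0) R2=(0,0,0)
Op 2: merge R0<->R2 -> R0=(0,0,0) R2=(0,0,0)
Op 3: merge R2<->R0 -> R2=(0,0,0) R0=(0,0,0)
Op 4: merge R2<->R1 -> R2=(0,0,0) R1=(0,0,0)
Op 5: merge R2<->R0 -> R2=(0,0,0) R0=(0,0,0)
Op 6: inc R0 by 5 -> R0=(5,0,0) value=5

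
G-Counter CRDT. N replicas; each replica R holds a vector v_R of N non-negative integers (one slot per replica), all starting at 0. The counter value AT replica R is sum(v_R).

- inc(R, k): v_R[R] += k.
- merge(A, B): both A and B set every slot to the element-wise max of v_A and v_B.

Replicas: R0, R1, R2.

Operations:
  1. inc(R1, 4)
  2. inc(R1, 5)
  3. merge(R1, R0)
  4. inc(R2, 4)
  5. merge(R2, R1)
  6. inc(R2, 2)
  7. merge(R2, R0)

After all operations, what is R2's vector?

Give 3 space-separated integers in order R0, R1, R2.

Op 1: inc R1 by 4 -> R1=(0,4,0) value=4
Op 2: inc R1 by 5 -> R1=(0,9,0) value=9
Op 3: merge R1<->R0 -> R1=(0,9,0) R0=(0,9,0)
Op 4: inc R2 by 4 -> R2=(0,0,4) value=4
Op 5: merge R2<->R1 -> R2=(0,9,4) R1=(0,9,4)
Op 6: inc R2 by 2 -> R2=(0,9,6) value=15
Op 7: merge R2<->R0 -> R2=(0,9,6) R0=(0,9,6)

Answer: 0 9 6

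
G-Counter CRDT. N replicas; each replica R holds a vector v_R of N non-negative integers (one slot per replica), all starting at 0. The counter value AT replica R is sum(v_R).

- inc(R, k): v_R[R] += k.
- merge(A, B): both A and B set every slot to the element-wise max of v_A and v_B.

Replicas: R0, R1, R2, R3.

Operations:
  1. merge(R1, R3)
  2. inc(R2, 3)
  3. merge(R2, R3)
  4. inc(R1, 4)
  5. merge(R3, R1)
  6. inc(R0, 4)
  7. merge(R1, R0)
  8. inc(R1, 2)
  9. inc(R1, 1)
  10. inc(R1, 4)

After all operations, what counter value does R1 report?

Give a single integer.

Op 1: merge R1<->R3 -> R1=(0,0,0,0) R3=(0,0,0,0)
Op 2: inc R2 by 3 -> R2=(0,0,3,0) value=3
Op 3: merge R2<->R3 -> R2=(0,0,3,0) R3=(0,0,3,0)
Op 4: inc R1 by 4 -> R1=(0,4,0,0) value=4
Op 5: merge R3<->R1 -> R3=(0,4,3,0) R1=(0,4,3,0)
Op 6: inc R0 by 4 -> R0=(4,0,0,0) value=4
Op 7: merge R1<->R0 -> R1=(4,4,3,0) R0=(4,4,3,0)
Op 8: inc R1 by 2 -> R1=(4,6,3,0) value=13
Op 9: inc R1 by 1 -> R1=(4,7,3,0) value=14
Op 10: inc R1 by 4 -> R1=(4,11,3,0) value=18

Answer: 18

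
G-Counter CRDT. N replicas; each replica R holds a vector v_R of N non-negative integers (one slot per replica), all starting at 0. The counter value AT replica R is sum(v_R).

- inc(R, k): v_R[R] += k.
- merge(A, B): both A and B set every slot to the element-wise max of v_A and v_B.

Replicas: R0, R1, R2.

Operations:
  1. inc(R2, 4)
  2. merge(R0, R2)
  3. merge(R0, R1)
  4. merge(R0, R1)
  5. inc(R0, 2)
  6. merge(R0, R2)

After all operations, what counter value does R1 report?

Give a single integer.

Op 1: inc R2 by 4 -> R2=(0,0,4) value=4
Op 2: merge R0<->R2 -> R0=(0,0,4) R2=(0,0,4)
Op 3: merge R0<->R1 -> R0=(0,0,4) R1=(0,0,4)
Op 4: merge R0<->R1 -> R0=(0,0,4) R1=(0,0,4)
Op 5: inc R0 by 2 -> R0=(2,0,4) value=6
Op 6: merge R0<->R2 -> R0=(2,0,4) R2=(2,0,4)

Answer: 4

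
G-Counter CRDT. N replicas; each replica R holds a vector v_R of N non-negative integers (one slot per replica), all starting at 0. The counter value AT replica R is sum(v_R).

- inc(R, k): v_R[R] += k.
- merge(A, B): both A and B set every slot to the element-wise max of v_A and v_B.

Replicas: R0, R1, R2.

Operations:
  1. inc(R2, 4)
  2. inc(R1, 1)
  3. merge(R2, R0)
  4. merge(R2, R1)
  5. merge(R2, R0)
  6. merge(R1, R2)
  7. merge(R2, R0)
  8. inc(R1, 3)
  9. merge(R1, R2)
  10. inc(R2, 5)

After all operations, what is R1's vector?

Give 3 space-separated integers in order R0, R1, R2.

Op 1: inc R2 by 4 -> R2=(0,0,4) value=4
Op 2: inc R1 by 1 -> R1=(0,1,0) value=1
Op 3: merge R2<->R0 -> R2=(0,0,4) R0=(0,0,4)
Op 4: merge R2<->R1 -> R2=(0,1,4) R1=(0,1,4)
Op 5: merge R2<->R0 -> R2=(0,1,4) R0=(0,1,4)
Op 6: merge R1<->R2 -> R1=(0,1,4) R2=(0,1,4)
Op 7: merge R2<->R0 -> R2=(0,1,4) R0=(0,1,4)
Op 8: inc R1 by 3 -> R1=(0,4,4) value=8
Op 9: merge R1<->R2 -> R1=(0,4,4) R2=(0,4,4)
Op 10: inc R2 by 5 -> R2=(0,4,9) value=13

Answer: 0 4 4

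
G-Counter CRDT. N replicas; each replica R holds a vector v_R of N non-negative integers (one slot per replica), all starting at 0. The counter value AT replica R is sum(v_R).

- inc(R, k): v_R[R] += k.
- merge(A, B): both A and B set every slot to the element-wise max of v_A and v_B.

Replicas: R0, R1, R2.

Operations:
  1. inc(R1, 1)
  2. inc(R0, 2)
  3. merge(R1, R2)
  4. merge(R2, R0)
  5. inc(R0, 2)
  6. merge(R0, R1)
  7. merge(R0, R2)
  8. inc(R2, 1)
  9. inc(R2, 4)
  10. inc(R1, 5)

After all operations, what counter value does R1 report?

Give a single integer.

Answer: 10

Derivation:
Op 1: inc R1 by 1 -> R1=(0,1,0) value=1
Op 2: inc R0 by 2 -> R0=(2,0,0) value=2
Op 3: merge R1<->R2 -> R1=(0,1,0) R2=(0,1,0)
Op 4: merge R2<->R0 -> R2=(2,1,0) R0=(2,1,0)
Op 5: inc R0 by 2 -> R0=(4,1,0) value=5
Op 6: merge R0<->R1 -> R0=(4,1,0) R1=(4,1,0)
Op 7: merge R0<->R2 -> R0=(4,1,0) R2=(4,1,0)
Op 8: inc R2 by 1 -> R2=(4,1,1) value=6
Op 9: inc R2 by 4 -> R2=(4,1,5) value=10
Op 10: inc R1 by 5 -> R1=(4,6,0) value=10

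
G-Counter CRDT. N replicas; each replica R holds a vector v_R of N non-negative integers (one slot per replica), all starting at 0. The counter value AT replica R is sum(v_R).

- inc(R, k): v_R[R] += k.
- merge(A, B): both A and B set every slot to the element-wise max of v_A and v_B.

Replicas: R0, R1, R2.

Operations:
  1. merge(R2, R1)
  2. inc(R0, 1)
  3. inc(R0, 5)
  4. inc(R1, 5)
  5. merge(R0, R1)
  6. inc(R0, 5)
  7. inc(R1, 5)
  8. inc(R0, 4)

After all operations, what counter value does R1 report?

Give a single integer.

Op 1: merge R2<->R1 -> R2=(0,0,0) R1=(0,0,0)
Op 2: inc R0 by 1 -> R0=(1,0,0) value=1
Op 3: inc R0 by 5 -> R0=(6,0,0) value=6
Op 4: inc R1 by 5 -> R1=(0,5,0) value=5
Op 5: merge R0<->R1 -> R0=(6,5,0) R1=(6,5,0)
Op 6: inc R0 by 5 -> R0=(11,5,0) value=16
Op 7: inc R1 by 5 -> R1=(6,10,0) value=16
Op 8: inc R0 by 4 -> R0=(15,5,0) value=20

Answer: 16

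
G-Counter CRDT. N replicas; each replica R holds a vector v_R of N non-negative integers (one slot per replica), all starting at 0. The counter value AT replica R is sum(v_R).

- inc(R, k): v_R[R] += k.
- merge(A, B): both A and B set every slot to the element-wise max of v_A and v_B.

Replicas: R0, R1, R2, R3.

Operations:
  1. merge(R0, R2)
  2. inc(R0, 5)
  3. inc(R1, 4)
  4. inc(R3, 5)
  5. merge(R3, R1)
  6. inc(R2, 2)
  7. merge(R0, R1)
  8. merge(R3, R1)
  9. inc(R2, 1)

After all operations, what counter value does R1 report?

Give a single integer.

Answer: 14

Derivation:
Op 1: merge R0<->R2 -> R0=(0,0,0,0) R2=(0,0,0,0)
Op 2: inc R0 by 5 -> R0=(5,0,0,0) value=5
Op 3: inc R1 by 4 -> R1=(0,4,0,0) value=4
Op 4: inc R3 by 5 -> R3=(0,0,0,5) value=5
Op 5: merge R3<->R1 -> R3=(0,4,0,5) R1=(0,4,0,5)
Op 6: inc R2 by 2 -> R2=(0,0,2,0) value=2
Op 7: merge R0<->R1 -> R0=(5,4,0,5) R1=(5,4,0,5)
Op 8: merge R3<->R1 -> R3=(5,4,0,5) R1=(5,4,0,5)
Op 9: inc R2 by 1 -> R2=(0,0,3,0) value=3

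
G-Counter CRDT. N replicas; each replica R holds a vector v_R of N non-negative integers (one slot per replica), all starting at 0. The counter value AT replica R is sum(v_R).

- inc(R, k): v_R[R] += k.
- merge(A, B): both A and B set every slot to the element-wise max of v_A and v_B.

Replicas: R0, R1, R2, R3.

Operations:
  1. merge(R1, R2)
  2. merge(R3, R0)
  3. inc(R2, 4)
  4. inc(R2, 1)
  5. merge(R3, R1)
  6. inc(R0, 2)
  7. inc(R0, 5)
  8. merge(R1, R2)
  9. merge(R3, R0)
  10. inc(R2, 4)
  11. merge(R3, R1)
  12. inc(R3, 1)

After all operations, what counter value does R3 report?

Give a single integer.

Op 1: merge R1<->R2 -> R1=(0,0,0,0) R2=(0,0,0,0)
Op 2: merge R3<->R0 -> R3=(0,0,0,0) R0=(0,0,0,0)
Op 3: inc R2 by 4 -> R2=(0,0,4,0) value=4
Op 4: inc R2 by 1 -> R2=(0,0,5,0) value=5
Op 5: merge R3<->R1 -> R3=(0,0,0,0) R1=(0,0,0,0)
Op 6: inc R0 by 2 -> R0=(2,0,0,0) value=2
Op 7: inc R0 by 5 -> R0=(7,0,0,0) value=7
Op 8: merge R1<->R2 -> R1=(0,0,5,0) R2=(0,0,5,0)
Op 9: merge R3<->R0 -> R3=(7,0,0,0) R0=(7,0,0,0)
Op 10: inc R2 by 4 -> R2=(0,0,9,0) value=9
Op 11: merge R3<->R1 -> R3=(7,0,5,0) R1=(7,0,5,0)
Op 12: inc R3 by 1 -> R3=(7,0,5,1) value=13

Answer: 13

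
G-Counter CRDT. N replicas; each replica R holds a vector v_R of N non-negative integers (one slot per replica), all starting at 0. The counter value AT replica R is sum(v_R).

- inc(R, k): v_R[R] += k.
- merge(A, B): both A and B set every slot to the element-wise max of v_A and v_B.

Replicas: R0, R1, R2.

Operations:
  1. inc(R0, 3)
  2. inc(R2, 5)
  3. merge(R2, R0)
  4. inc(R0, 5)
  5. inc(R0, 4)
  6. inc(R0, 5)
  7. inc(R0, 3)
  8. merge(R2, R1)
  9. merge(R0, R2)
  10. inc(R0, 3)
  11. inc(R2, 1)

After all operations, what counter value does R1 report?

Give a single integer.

Answer: 8

Derivation:
Op 1: inc R0 by 3 -> R0=(3,0,0) value=3
Op 2: inc R2 by 5 -> R2=(0,0,5) value=5
Op 3: merge R2<->R0 -> R2=(3,0,5) R0=(3,0,5)
Op 4: inc R0 by 5 -> R0=(8,0,5) value=13
Op 5: inc R0 by 4 -> R0=(12,0,5) value=17
Op 6: inc R0 by 5 -> R0=(17,0,5) value=22
Op 7: inc R0 by 3 -> R0=(20,0,5) value=25
Op 8: merge R2<->R1 -> R2=(3,0,5) R1=(3,0,5)
Op 9: merge R0<->R2 -> R0=(20,0,5) R2=(20,0,5)
Op 10: inc R0 by 3 -> R0=(23,0,5) value=28
Op 11: inc R2 by 1 -> R2=(20,0,6) value=26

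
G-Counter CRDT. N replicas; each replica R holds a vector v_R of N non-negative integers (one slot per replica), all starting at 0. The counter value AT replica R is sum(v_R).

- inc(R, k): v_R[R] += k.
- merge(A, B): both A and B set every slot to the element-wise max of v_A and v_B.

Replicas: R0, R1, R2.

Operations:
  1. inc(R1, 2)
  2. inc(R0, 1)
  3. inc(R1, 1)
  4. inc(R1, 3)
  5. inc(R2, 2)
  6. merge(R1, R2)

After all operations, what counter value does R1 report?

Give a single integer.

Op 1: inc R1 by 2 -> R1=(0,2,0) value=2
Op 2: inc R0 by 1 -> R0=(1,0,0) value=1
Op 3: inc R1 by 1 -> R1=(0,3,0) value=3
Op 4: inc R1 by 3 -> R1=(0,6,0) value=6
Op 5: inc R2 by 2 -> R2=(0,0,2) value=2
Op 6: merge R1<->R2 -> R1=(0,6,2) R2=(0,6,2)

Answer: 8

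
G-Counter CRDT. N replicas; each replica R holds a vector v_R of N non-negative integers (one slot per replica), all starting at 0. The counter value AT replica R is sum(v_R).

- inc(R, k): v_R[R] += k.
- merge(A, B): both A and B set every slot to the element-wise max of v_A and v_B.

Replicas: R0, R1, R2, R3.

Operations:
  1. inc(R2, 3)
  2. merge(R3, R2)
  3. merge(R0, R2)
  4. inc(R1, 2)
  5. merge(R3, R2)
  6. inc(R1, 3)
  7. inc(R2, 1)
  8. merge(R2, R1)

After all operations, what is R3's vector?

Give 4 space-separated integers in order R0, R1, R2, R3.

Op 1: inc R2 by 3 -> R2=(0,0,3,0) value=3
Op 2: merge R3<->R2 -> R3=(0,0,3,0) R2=(0,0,3,0)
Op 3: merge R0<->R2 -> R0=(0,0,3,0) R2=(0,0,3,0)
Op 4: inc R1 by 2 -> R1=(0,2,0,0) value=2
Op 5: merge R3<->R2 -> R3=(0,0,3,0) R2=(0,0,3,0)
Op 6: inc R1 by 3 -> R1=(0,5,0,0) value=5
Op 7: inc R2 by 1 -> R2=(0,0,4,0) value=4
Op 8: merge R2<->R1 -> R2=(0,5,4,0) R1=(0,5,4,0)

Answer: 0 0 3 0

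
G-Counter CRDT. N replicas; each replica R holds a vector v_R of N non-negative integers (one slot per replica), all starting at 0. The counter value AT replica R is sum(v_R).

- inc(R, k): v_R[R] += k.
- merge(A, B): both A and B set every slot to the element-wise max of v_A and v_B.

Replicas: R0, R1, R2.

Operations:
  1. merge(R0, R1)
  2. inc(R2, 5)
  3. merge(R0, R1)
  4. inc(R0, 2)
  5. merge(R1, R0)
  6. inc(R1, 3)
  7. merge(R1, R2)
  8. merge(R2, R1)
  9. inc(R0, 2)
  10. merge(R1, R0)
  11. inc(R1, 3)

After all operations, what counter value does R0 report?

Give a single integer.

Op 1: merge R0<->R1 -> R0=(0,0,0) R1=(0,0,0)
Op 2: inc R2 by 5 -> R2=(0,0,5) value=5
Op 3: merge R0<->R1 -> R0=(0,0,0) R1=(0,0,0)
Op 4: inc R0 by 2 -> R0=(2,0,0) value=2
Op 5: merge R1<->R0 -> R1=(2,0,0) R0=(2,0,0)
Op 6: inc R1 by 3 -> R1=(2,3,0) value=5
Op 7: merge R1<->R2 -> R1=(2,3,5) R2=(2,3,5)
Op 8: merge R2<->R1 -> R2=(2,3,5) R1=(2,3,5)
Op 9: inc R0 by 2 -> R0=(4,0,0) value=4
Op 10: merge R1<->R0 -> R1=(4,3,5) R0=(4,3,5)
Op 11: inc R1 by 3 -> R1=(4,6,5) value=15

Answer: 12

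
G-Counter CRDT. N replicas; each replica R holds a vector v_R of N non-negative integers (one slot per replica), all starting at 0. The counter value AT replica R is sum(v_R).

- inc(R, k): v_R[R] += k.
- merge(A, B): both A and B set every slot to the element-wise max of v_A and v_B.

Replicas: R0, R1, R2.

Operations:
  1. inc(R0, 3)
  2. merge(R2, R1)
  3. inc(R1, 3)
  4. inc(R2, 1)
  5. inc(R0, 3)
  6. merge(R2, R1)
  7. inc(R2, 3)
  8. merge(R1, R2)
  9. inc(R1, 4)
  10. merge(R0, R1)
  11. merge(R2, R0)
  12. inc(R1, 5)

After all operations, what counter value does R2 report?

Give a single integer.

Op 1: inc R0 by 3 -> R0=(3,0,0) value=3
Op 2: merge R2<->R1 -> R2=(0,0,0) R1=(0,0,0)
Op 3: inc R1 by 3 -> R1=(0,3,0) value=3
Op 4: inc R2 by 1 -> R2=(0,0,1) value=1
Op 5: inc R0 by 3 -> R0=(6,0,0) value=6
Op 6: merge R2<->R1 -> R2=(0,3,1) R1=(0,3,1)
Op 7: inc R2 by 3 -> R2=(0,3,4) value=7
Op 8: merge R1<->R2 -> R1=(0,3,4) R2=(0,3,4)
Op 9: inc R1 by 4 -> R1=(0,7,4) value=11
Op 10: merge R0<->R1 -> R0=(6,7,4) R1=(6,7,4)
Op 11: merge R2<->R0 -> R2=(6,7,4) R0=(6,7,4)
Op 12: inc R1 by 5 -> R1=(6,12,4) value=22

Answer: 17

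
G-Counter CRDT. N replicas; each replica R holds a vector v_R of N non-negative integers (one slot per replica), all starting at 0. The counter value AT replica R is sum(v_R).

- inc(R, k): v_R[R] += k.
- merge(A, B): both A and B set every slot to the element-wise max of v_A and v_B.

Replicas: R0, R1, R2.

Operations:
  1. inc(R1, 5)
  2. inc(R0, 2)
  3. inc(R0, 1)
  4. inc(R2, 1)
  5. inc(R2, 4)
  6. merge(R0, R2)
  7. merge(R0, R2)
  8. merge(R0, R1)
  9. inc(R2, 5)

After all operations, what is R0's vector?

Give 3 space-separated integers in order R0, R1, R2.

Op 1: inc R1 by 5 -> R1=(0,5,0) value=5
Op 2: inc R0 by 2 -> R0=(2,0,0) value=2
Op 3: inc R0 by 1 -> R0=(3,0,0) value=3
Op 4: inc R2 by 1 -> R2=(0,0,1) value=1
Op 5: inc R2 by 4 -> R2=(0,0,5) value=5
Op 6: merge R0<->R2 -> R0=(3,0,5) R2=(3,0,5)
Op 7: merge R0<->R2 -> R0=(3,0,5) R2=(3,0,5)
Op 8: merge R0<->R1 -> R0=(3,5,5) R1=(3,5,5)
Op 9: inc R2 by 5 -> R2=(3,0,10) value=13

Answer: 3 5 5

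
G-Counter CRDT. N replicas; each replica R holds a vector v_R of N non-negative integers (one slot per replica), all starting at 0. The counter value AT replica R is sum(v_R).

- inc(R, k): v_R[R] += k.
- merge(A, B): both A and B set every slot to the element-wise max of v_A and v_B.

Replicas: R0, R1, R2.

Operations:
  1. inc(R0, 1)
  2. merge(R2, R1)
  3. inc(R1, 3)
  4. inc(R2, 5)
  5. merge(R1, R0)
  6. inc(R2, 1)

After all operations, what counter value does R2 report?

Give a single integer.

Op 1: inc R0 by 1 -> R0=(1,0,0) value=1
Op 2: merge R2<->R1 -> R2=(0,0,0) R1=(0,0,0)
Op 3: inc R1 by 3 -> R1=(0,3,0) value=3
Op 4: inc R2 by 5 -> R2=(0,0,5) value=5
Op 5: merge R1<->R0 -> R1=(1,3,0) R0=(1,3,0)
Op 6: inc R2 by 1 -> R2=(0,0,6) value=6

Answer: 6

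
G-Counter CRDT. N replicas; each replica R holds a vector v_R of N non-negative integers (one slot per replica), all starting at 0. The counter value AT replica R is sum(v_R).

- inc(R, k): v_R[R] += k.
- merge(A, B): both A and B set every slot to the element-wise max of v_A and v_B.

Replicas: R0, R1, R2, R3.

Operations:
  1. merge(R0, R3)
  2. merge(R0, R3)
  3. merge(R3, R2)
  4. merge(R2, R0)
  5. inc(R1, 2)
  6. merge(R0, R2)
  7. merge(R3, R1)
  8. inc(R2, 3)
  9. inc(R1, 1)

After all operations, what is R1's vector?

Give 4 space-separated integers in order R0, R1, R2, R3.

Op 1: merge R0<->R3 -> R0=(0,0,0,0) R3=(0,0,0,0)
Op 2: merge R0<->R3 -> R0=(0,0,0,0) R3=(0,0,0,0)
Op 3: merge R3<->R2 -> R3=(0,0,0,0) R2=(0,0,0,0)
Op 4: merge R2<->R0 -> R2=(0,0,0,0) R0=(0,0,0,0)
Op 5: inc R1 by 2 -> R1=(0,2,0,0) value=2
Op 6: merge R0<->R2 -> R0=(0,0,0,0) R2=(0,0,0,0)
Op 7: merge R3<->R1 -> R3=(0,2,0,0) R1=(0,2,0,0)
Op 8: inc R2 by 3 -> R2=(0,0,3,0) value=3
Op 9: inc R1 by 1 -> R1=(0,3,0,0) value=3

Answer: 0 3 0 0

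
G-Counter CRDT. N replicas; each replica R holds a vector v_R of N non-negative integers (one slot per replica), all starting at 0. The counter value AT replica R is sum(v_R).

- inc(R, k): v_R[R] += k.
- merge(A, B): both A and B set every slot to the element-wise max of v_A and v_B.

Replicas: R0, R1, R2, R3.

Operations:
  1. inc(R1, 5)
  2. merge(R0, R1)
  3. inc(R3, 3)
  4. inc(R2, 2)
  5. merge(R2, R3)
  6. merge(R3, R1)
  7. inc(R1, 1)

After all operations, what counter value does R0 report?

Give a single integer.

Op 1: inc R1 by 5 -> R1=(0,5,0,0) value=5
Op 2: merge R0<->R1 -> R0=(0,5,0,0) R1=(0,5,0,0)
Op 3: inc R3 by 3 -> R3=(0,0,0,3) value=3
Op 4: inc R2 by 2 -> R2=(0,0,2,0) value=2
Op 5: merge R2<->R3 -> R2=(0,0,2,3) R3=(0,0,2,3)
Op 6: merge R3<->R1 -> R3=(0,5,2,3) R1=(0,5,2,3)
Op 7: inc R1 by 1 -> R1=(0,6,2,3) value=11

Answer: 5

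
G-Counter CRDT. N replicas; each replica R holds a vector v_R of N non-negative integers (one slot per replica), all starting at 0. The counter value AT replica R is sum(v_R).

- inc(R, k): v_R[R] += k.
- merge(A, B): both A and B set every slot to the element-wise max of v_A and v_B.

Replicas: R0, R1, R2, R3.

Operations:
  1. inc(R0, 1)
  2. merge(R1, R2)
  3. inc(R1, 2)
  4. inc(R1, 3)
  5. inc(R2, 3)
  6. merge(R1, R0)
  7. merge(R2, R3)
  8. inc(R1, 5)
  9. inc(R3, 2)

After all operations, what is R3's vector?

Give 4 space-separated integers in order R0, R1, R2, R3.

Answer: 0 0 3 2

Derivation:
Op 1: inc R0 by 1 -> R0=(1,0,0,0) value=1
Op 2: merge R1<->R2 -> R1=(0,0,0,0) R2=(0,0,0,0)
Op 3: inc R1 by 2 -> R1=(0,2,0,0) value=2
Op 4: inc R1 by 3 -> R1=(0,5,0,0) value=5
Op 5: inc R2 by 3 -> R2=(0,0,3,0) value=3
Op 6: merge R1<->R0 -> R1=(1,5,0,0) R0=(1,5,0,0)
Op 7: merge R2<->R3 -> R2=(0,0,3,0) R3=(0,0,3,0)
Op 8: inc R1 by 5 -> R1=(1,10,0,0) value=11
Op 9: inc R3 by 2 -> R3=(0,0,3,2) value=5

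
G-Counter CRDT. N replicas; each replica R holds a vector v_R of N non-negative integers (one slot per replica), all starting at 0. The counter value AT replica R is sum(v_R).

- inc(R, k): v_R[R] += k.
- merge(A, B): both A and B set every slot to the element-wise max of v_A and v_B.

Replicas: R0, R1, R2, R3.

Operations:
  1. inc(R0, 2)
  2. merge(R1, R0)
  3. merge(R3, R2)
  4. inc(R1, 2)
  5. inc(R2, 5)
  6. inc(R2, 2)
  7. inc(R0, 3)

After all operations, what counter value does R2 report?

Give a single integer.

Op 1: inc R0 by 2 -> R0=(2,0,0,0) value=2
Op 2: merge R1<->R0 -> R1=(2,0,0,0) R0=(2,0,0,0)
Op 3: merge R3<->R2 -> R3=(0,0,0,0) R2=(0,0,0,0)
Op 4: inc R1 by 2 -> R1=(2,2,0,0) value=4
Op 5: inc R2 by 5 -> R2=(0,0,5,0) value=5
Op 6: inc R2 by 2 -> R2=(0,0,7,0) value=7
Op 7: inc R0 by 3 -> R0=(5,0,0,0) value=5

Answer: 7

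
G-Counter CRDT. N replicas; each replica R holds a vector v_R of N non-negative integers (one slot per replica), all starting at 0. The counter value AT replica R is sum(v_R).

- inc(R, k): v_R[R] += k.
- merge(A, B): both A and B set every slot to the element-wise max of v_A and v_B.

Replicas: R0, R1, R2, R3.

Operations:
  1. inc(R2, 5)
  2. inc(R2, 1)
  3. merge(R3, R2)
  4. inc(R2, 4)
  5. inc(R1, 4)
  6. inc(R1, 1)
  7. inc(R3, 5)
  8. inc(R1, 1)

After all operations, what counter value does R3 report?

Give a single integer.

Answer: 11

Derivation:
Op 1: inc R2 by 5 -> R2=(0,0,5,0) value=5
Op 2: inc R2 by 1 -> R2=(0,0,6,0) value=6
Op 3: merge R3<->R2 -> R3=(0,0,6,0) R2=(0,0,6,0)
Op 4: inc R2 by 4 -> R2=(0,0,10,0) value=10
Op 5: inc R1 by 4 -> R1=(0,4,0,0) value=4
Op 6: inc R1 by 1 -> R1=(0,5,0,0) value=5
Op 7: inc R3 by 5 -> R3=(0,0,6,5) value=11
Op 8: inc R1 by 1 -> R1=(0,6,0,0) value=6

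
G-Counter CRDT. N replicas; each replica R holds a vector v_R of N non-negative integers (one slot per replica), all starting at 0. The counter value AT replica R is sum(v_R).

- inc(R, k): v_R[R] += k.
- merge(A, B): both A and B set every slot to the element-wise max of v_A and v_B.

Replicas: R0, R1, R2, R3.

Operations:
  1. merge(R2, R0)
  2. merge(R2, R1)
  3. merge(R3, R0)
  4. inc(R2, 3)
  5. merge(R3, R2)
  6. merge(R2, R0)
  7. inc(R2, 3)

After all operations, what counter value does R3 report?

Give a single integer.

Op 1: merge R2<->R0 -> R2=(0,0,0,0) R0=(0,0,0,0)
Op 2: merge R2<->R1 -> R2=(0,0,0,0) R1=(0,0,0,0)
Op 3: merge R3<->R0 -> R3=(0,0,0,0) R0=(0,0,0,0)
Op 4: inc R2 by 3 -> R2=(0,0,3,0) value=3
Op 5: merge R3<->R2 -> R3=(0,0,3,0) R2=(0,0,3,0)
Op 6: merge R2<->R0 -> R2=(0,0,3,0) R0=(0,0,3,0)
Op 7: inc R2 by 3 -> R2=(0,0,6,0) value=6

Answer: 3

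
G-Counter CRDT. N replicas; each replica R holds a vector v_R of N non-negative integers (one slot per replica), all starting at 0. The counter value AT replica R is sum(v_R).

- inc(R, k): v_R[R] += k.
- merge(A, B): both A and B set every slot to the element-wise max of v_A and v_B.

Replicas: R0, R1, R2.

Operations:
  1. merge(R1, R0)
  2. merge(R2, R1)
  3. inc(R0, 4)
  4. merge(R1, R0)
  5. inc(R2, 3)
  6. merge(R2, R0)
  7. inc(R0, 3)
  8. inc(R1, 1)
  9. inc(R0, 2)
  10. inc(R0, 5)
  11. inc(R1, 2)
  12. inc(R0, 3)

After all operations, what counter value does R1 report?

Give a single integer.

Op 1: merge R1<->R0 -> R1=(0,0,0) R0=(0,0,0)
Op 2: merge R2<->R1 -> R2=(0,0,0) R1=(0,0,0)
Op 3: inc R0 by 4 -> R0=(4,0,0) value=4
Op 4: merge R1<->R0 -> R1=(4,0,0) R0=(4,0,0)
Op 5: inc R2 by 3 -> R2=(0,0,3) value=3
Op 6: merge R2<->R0 -> R2=(4,0,3) R0=(4,0,3)
Op 7: inc R0 by 3 -> R0=(7,0,3) value=10
Op 8: inc R1 by 1 -> R1=(4,1,0) value=5
Op 9: inc R0 by 2 -> R0=(9,0,3) value=12
Op 10: inc R0 by 5 -> R0=(14,0,3) value=17
Op 11: inc R1 by 2 -> R1=(4,3,0) value=7
Op 12: inc R0 by 3 -> R0=(17,0,3) value=20

Answer: 7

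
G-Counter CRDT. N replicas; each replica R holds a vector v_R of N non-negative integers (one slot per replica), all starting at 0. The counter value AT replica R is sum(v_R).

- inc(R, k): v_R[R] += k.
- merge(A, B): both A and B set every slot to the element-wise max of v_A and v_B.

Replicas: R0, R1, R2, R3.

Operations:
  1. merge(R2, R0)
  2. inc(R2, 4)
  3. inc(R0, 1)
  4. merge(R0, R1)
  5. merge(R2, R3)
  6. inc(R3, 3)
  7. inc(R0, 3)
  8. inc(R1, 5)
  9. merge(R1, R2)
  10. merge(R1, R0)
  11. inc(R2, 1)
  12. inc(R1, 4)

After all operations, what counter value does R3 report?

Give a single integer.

Answer: 7

Derivation:
Op 1: merge R2<->R0 -> R2=(0,0,0,0) R0=(0,0,0,0)
Op 2: inc R2 by 4 -> R2=(0,0,4,0) value=4
Op 3: inc R0 by 1 -> R0=(1,0,0,0) value=1
Op 4: merge R0<->R1 -> R0=(1,0,0,0) R1=(1,0,0,0)
Op 5: merge R2<->R3 -> R2=(0,0,4,0) R3=(0,0,4,0)
Op 6: inc R3 by 3 -> R3=(0,0,4,3) value=7
Op 7: inc R0 by 3 -> R0=(4,0,0,0) value=4
Op 8: inc R1 by 5 -> R1=(1,5,0,0) value=6
Op 9: merge R1<->R2 -> R1=(1,5,4,0) R2=(1,5,4,0)
Op 10: merge R1<->R0 -> R1=(4,5,4,0) R0=(4,5,4,0)
Op 11: inc R2 by 1 -> R2=(1,5,5,0) value=11
Op 12: inc R1 by 4 -> R1=(4,9,4,0) value=17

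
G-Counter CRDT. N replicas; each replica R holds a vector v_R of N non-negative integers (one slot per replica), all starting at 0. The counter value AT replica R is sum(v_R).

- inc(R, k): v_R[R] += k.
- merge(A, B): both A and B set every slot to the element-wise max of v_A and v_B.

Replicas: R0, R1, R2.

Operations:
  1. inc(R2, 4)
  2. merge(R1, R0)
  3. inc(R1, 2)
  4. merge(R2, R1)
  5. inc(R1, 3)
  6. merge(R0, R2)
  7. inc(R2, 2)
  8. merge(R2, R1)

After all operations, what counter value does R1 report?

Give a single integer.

Answer: 11

Derivation:
Op 1: inc R2 by 4 -> R2=(0,0,4) value=4
Op 2: merge R1<->R0 -> R1=(0,0,0) R0=(0,0,0)
Op 3: inc R1 by 2 -> R1=(0,2,0) value=2
Op 4: merge R2<->R1 -> R2=(0,2,4) R1=(0,2,4)
Op 5: inc R1 by 3 -> R1=(0,5,4) value=9
Op 6: merge R0<->R2 -> R0=(0,2,4) R2=(0,2,4)
Op 7: inc R2 by 2 -> R2=(0,2,6) value=8
Op 8: merge R2<->R1 -> R2=(0,5,6) R1=(0,5,6)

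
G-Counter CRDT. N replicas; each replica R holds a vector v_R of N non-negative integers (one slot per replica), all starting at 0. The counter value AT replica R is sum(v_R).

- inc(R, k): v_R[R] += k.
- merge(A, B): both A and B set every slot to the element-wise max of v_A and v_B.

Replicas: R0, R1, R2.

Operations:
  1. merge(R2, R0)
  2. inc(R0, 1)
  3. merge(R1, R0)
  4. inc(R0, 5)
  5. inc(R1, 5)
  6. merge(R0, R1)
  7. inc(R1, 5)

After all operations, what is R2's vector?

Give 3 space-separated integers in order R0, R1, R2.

Answer: 0 0 0

Derivation:
Op 1: merge R2<->R0 -> R2=(0,0,0) R0=(0,0,0)
Op 2: inc R0 by 1 -> R0=(1,0,0) value=1
Op 3: merge R1<->R0 -> R1=(1,0,0) R0=(1,0,0)
Op 4: inc R0 by 5 -> R0=(6,0,0) value=6
Op 5: inc R1 by 5 -> R1=(1,5,0) value=6
Op 6: merge R0<->R1 -> R0=(6,5,0) R1=(6,5,0)
Op 7: inc R1 by 5 -> R1=(6,10,0) value=16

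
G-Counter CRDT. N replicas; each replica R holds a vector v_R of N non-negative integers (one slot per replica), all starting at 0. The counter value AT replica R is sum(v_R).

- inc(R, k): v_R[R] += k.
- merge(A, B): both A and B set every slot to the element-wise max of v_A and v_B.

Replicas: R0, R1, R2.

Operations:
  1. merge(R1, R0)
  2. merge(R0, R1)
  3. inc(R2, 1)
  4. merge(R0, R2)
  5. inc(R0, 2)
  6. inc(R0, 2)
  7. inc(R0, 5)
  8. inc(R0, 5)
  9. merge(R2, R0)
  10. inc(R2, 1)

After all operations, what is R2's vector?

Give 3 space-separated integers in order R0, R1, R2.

Answer: 14 0 2

Derivation:
Op 1: merge R1<->R0 -> R1=(0,0,0) R0=(0,0,0)
Op 2: merge R0<->R1 -> R0=(0,0,0) R1=(0,0,0)
Op 3: inc R2 by 1 -> R2=(0,0,1) value=1
Op 4: merge R0<->R2 -> R0=(0,0,1) R2=(0,0,1)
Op 5: inc R0 by 2 -> R0=(2,0,1) value=3
Op 6: inc R0 by 2 -> R0=(4,0,1) value=5
Op 7: inc R0 by 5 -> R0=(9,0,1) value=10
Op 8: inc R0 by 5 -> R0=(14,0,1) value=15
Op 9: merge R2<->R0 -> R2=(14,0,1) R0=(14,0,1)
Op 10: inc R2 by 1 -> R2=(14,0,2) value=16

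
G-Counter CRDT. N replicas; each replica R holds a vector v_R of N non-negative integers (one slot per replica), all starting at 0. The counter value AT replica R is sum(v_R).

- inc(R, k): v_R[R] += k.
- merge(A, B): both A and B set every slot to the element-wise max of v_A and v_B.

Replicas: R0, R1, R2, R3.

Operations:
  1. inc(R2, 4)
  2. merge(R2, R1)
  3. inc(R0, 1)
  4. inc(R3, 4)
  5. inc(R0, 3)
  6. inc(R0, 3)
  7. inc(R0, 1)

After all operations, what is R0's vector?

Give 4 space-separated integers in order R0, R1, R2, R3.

Op 1: inc R2 by 4 -> R2=(0,0,4,0) value=4
Op 2: merge R2<->R1 -> R2=(0,0,4,0) R1=(0,0,4,0)
Op 3: inc R0 by 1 -> R0=(1,0,0,0) value=1
Op 4: inc R3 by 4 -> R3=(0,0,0,4) value=4
Op 5: inc R0 by 3 -> R0=(4,0,0,0) value=4
Op 6: inc R0 by 3 -> R0=(7,0,0,0) value=7
Op 7: inc R0 by 1 -> R0=(8,0,0,0) value=8

Answer: 8 0 0 0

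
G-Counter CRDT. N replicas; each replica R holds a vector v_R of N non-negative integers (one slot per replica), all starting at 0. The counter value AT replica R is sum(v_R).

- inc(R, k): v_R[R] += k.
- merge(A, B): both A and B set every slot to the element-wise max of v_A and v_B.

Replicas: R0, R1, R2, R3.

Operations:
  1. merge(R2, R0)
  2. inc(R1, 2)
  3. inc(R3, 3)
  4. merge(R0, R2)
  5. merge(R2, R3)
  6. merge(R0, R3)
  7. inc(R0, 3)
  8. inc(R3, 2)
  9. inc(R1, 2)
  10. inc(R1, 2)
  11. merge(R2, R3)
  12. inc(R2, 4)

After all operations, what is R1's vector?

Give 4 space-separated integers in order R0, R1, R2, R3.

Answer: 0 6 0 0

Derivation:
Op 1: merge R2<->R0 -> R2=(0,0,0,0) R0=(0,0,0,0)
Op 2: inc R1 by 2 -> R1=(0,2,0,0) value=2
Op 3: inc R3 by 3 -> R3=(0,0,0,3) value=3
Op 4: merge R0<->R2 -> R0=(0,0,0,0) R2=(0,0,0,0)
Op 5: merge R2<->R3 -> R2=(0,0,0,3) R3=(0,0,0,3)
Op 6: merge R0<->R3 -> R0=(0,0,0,3) R3=(0,0,0,3)
Op 7: inc R0 by 3 -> R0=(3,0,0,3) value=6
Op 8: inc R3 by 2 -> R3=(0,0,0,5) value=5
Op 9: inc R1 by 2 -> R1=(0,4,0,0) value=4
Op 10: inc R1 by 2 -> R1=(0,6,0,0) value=6
Op 11: merge R2<->R3 -> R2=(0,0,0,5) R3=(0,0,0,5)
Op 12: inc R2 by 4 -> R2=(0,0,4,5) value=9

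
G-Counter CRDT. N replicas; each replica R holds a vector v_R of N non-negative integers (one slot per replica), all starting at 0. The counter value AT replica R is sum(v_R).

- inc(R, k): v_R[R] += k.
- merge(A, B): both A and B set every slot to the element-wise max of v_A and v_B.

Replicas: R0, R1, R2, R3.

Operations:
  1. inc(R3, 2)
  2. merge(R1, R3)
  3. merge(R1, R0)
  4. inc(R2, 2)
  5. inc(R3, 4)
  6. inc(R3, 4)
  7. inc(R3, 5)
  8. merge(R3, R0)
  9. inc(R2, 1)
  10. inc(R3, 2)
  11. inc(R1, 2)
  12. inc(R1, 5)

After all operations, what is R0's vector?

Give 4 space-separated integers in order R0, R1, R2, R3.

Answer: 0 0 0 15

Derivation:
Op 1: inc R3 by 2 -> R3=(0,0,0,2) value=2
Op 2: merge R1<->R3 -> R1=(0,0,0,2) R3=(0,0,0,2)
Op 3: merge R1<->R0 -> R1=(0,0,0,2) R0=(0,0,0,2)
Op 4: inc R2 by 2 -> R2=(0,0,2,0) value=2
Op 5: inc R3 by 4 -> R3=(0,0,0,6) value=6
Op 6: inc R3 by 4 -> R3=(0,0,0,10) value=10
Op 7: inc R3 by 5 -> R3=(0,0,0,15) value=15
Op 8: merge R3<->R0 -> R3=(0,0,0,15) R0=(0,0,0,15)
Op 9: inc R2 by 1 -> R2=(0,0,3,0) value=3
Op 10: inc R3 by 2 -> R3=(0,0,0,17) value=17
Op 11: inc R1 by 2 -> R1=(0,2,0,2) value=4
Op 12: inc R1 by 5 -> R1=(0,7,0,2) value=9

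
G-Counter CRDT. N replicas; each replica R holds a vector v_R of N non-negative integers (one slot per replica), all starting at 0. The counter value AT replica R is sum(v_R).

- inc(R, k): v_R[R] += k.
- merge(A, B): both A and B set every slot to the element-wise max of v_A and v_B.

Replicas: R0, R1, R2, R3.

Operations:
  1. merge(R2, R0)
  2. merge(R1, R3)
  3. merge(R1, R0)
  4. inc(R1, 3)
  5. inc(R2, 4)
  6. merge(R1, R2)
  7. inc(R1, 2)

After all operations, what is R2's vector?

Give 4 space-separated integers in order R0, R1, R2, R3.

Answer: 0 3 4 0

Derivation:
Op 1: merge R2<->R0 -> R2=(0,0,0,0) R0=(0,0,0,0)
Op 2: merge R1<->R3 -> R1=(0,0,0,0) R3=(0,0,0,0)
Op 3: merge R1<->R0 -> R1=(0,0,0,0) R0=(0,0,0,0)
Op 4: inc R1 by 3 -> R1=(0,3,0,0) value=3
Op 5: inc R2 by 4 -> R2=(0,0,4,0) value=4
Op 6: merge R1<->R2 -> R1=(0,3,4,0) R2=(0,3,4,0)
Op 7: inc R1 by 2 -> R1=(0,5,4,0) value=9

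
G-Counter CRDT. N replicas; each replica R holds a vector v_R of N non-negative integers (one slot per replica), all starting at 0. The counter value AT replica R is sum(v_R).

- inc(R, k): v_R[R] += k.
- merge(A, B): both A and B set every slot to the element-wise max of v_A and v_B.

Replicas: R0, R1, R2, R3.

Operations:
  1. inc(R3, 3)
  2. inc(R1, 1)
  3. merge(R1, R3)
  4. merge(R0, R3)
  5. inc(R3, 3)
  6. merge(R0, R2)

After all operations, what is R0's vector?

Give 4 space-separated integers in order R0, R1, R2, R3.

Op 1: inc R3 by 3 -> R3=(0,0,0,3) value=3
Op 2: inc R1 by 1 -> R1=(0,1,0,0) value=1
Op 3: merge R1<->R3 -> R1=(0,1,0,3) R3=(0,1,0,3)
Op 4: merge R0<->R3 -> R0=(0,1,0,3) R3=(0,1,0,3)
Op 5: inc R3 by 3 -> R3=(0,1,0,6) value=7
Op 6: merge R0<->R2 -> R0=(0,1,0,3) R2=(0,1,0,3)

Answer: 0 1 0 3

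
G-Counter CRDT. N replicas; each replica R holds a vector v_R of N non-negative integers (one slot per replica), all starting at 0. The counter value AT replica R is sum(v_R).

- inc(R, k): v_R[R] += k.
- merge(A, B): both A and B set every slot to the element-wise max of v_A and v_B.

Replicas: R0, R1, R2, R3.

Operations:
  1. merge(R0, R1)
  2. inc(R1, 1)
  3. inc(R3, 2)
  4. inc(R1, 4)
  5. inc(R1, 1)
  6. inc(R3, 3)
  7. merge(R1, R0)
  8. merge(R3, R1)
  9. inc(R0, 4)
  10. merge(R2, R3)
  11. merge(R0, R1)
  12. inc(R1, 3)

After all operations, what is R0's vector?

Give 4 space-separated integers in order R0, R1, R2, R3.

Answer: 4 6 0 5

Derivation:
Op 1: merge R0<->R1 -> R0=(0,0,0,0) R1=(0,0,0,0)
Op 2: inc R1 by 1 -> R1=(0,1,0,0) value=1
Op 3: inc R3 by 2 -> R3=(0,0,0,2) value=2
Op 4: inc R1 by 4 -> R1=(0,5,0,0) value=5
Op 5: inc R1 by 1 -> R1=(0,6,0,0) value=6
Op 6: inc R3 by 3 -> R3=(0,0,0,5) value=5
Op 7: merge R1<->R0 -> R1=(0,6,0,0) R0=(0,6,0,0)
Op 8: merge R3<->R1 -> R3=(0,6,0,5) R1=(0,6,0,5)
Op 9: inc R0 by 4 -> R0=(4,6,0,0) value=10
Op 10: merge R2<->R3 -> R2=(0,6,0,5) R3=(0,6,0,5)
Op 11: merge R0<->R1 -> R0=(4,6,0,5) R1=(4,6,0,5)
Op 12: inc R1 by 3 -> R1=(4,9,0,5) value=18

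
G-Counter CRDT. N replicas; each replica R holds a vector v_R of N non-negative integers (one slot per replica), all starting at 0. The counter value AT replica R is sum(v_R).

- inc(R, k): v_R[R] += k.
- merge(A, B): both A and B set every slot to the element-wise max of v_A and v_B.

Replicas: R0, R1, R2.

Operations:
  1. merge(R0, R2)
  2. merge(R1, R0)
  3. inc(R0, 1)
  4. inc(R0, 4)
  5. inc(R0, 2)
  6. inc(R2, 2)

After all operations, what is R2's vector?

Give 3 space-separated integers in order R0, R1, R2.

Answer: 0 0 2

Derivation:
Op 1: merge R0<->R2 -> R0=(0,0,0) R2=(0,0,0)
Op 2: merge R1<->R0 -> R1=(0,0,0) R0=(0,0,0)
Op 3: inc R0 by 1 -> R0=(1,0,0) value=1
Op 4: inc R0 by 4 -> R0=(5,0,0) value=5
Op 5: inc R0 by 2 -> R0=(7,0,0) value=7
Op 6: inc R2 by 2 -> R2=(0,0,2) value=2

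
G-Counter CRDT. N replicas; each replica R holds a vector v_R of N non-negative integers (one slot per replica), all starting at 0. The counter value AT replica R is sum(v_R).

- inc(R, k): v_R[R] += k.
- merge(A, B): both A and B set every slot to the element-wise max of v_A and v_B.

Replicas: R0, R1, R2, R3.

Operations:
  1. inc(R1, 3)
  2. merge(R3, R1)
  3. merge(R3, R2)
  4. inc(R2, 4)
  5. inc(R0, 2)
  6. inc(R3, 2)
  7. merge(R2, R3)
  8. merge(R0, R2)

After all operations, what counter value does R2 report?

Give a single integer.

Op 1: inc R1 by 3 -> R1=(0,3,0,0) value=3
Op 2: merge R3<->R1 -> R3=(0,3,0,0) R1=(0,3,0,0)
Op 3: merge R3<->R2 -> R3=(0,3,0,0) R2=(0,3,0,0)
Op 4: inc R2 by 4 -> R2=(0,3,4,0) value=7
Op 5: inc R0 by 2 -> R0=(2,0,0,0) value=2
Op 6: inc R3 by 2 -> R3=(0,3,0,2) value=5
Op 7: merge R2<->R3 -> R2=(0,3,4,2) R3=(0,3,4,2)
Op 8: merge R0<->R2 -> R0=(2,3,4,2) R2=(2,3,4,2)

Answer: 11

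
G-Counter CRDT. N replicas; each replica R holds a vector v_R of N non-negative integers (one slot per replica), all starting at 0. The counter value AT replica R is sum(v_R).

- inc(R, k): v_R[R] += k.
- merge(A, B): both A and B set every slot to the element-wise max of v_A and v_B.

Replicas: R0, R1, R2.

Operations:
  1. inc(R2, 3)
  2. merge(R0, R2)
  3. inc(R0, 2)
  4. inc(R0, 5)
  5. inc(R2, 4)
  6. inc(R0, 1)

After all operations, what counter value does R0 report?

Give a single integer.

Answer: 11

Derivation:
Op 1: inc R2 by 3 -> R2=(0,0,3) value=3
Op 2: merge R0<->R2 -> R0=(0,0,3) R2=(0,0,3)
Op 3: inc R0 by 2 -> R0=(2,0,3) value=5
Op 4: inc R0 by 5 -> R0=(7,0,3) value=10
Op 5: inc R2 by 4 -> R2=(0,0,7) value=7
Op 6: inc R0 by 1 -> R0=(8,0,3) value=11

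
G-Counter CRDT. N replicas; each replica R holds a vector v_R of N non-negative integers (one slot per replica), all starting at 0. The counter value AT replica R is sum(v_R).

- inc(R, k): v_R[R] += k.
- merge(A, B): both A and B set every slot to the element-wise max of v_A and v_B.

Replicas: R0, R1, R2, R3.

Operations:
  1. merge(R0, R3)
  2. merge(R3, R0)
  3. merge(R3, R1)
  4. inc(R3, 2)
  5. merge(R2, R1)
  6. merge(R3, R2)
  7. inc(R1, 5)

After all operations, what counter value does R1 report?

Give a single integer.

Answer: 5

Derivation:
Op 1: merge R0<->R3 -> R0=(0,0,0,0) R3=(0,0,0,0)
Op 2: merge R3<->R0 -> R3=(0,0,0,0) R0=(0,0,0,0)
Op 3: merge R3<->R1 -> R3=(0,0,0,0) R1=(0,0,0,0)
Op 4: inc R3 by 2 -> R3=(0,0,0,2) value=2
Op 5: merge R2<->R1 -> R2=(0,0,0,0) R1=(0,0,0,0)
Op 6: merge R3<->R2 -> R3=(0,0,0,2) R2=(0,0,0,2)
Op 7: inc R1 by 5 -> R1=(0,5,0,0) value=5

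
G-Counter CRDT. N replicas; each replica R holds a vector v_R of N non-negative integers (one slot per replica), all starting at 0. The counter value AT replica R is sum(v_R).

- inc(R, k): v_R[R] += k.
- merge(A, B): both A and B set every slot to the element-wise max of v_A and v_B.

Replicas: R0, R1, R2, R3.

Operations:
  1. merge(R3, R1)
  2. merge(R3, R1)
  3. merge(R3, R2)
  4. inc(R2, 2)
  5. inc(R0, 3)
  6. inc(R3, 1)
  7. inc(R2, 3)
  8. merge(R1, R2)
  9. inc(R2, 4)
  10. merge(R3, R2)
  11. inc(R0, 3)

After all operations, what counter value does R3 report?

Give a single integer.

Op 1: merge R3<->R1 -> R3=(0,0,0,0) R1=(0,0,0,0)
Op 2: merge R3<->R1 -> R3=(0,0,0,0) R1=(0,0,0,0)
Op 3: merge R3<->R2 -> R3=(0,0,0,0) R2=(0,0,0,0)
Op 4: inc R2 by 2 -> R2=(0,0,2,0) value=2
Op 5: inc R0 by 3 -> R0=(3,0,0,0) value=3
Op 6: inc R3 by 1 -> R3=(0,0,0,1) value=1
Op 7: inc R2 by 3 -> R2=(0,0,5,0) value=5
Op 8: merge R1<->R2 -> R1=(0,0,5,0) R2=(0,0,5,0)
Op 9: inc R2 by 4 -> R2=(0,0,9,0) value=9
Op 10: merge R3<->R2 -> R3=(0,0,9,1) R2=(0,0,9,1)
Op 11: inc R0 by 3 -> R0=(6,0,0,0) value=6

Answer: 10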